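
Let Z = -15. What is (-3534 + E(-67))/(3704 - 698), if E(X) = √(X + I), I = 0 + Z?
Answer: -589/501 + I*√82/3006 ≈ -1.1756 + 0.0030124*I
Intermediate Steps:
I = -15 (I = 0 - 15 = -15)
E(X) = √(-15 + X) (E(X) = √(X - 15) = √(-15 + X))
(-3534 + E(-67))/(3704 - 698) = (-3534 + √(-15 - 67))/(3704 - 698) = (-3534 + √(-82))/3006 = (-3534 + I*√82)*(1/3006) = -589/501 + I*√82/3006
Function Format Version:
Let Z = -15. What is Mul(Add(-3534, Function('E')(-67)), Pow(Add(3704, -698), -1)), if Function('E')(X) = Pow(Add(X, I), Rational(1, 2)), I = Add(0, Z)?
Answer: Add(Rational(-589, 501), Mul(Rational(1, 3006), I, Pow(82, Rational(1, 2)))) ≈ Add(-1.1756, Mul(0.0030124, I))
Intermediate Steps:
I = -15 (I = Add(0, -15) = -15)
Function('E')(X) = Pow(Add(-15, X), Rational(1, 2)) (Function('E')(X) = Pow(Add(X, -15), Rational(1, 2)) = Pow(Add(-15, X), Rational(1, 2)))
Mul(Add(-3534, Function('E')(-67)), Pow(Add(3704, -698), -1)) = Mul(Add(-3534, Pow(Add(-15, -67), Rational(1, 2))), Pow(Add(3704, -698), -1)) = Mul(Add(-3534, Pow(-82, Rational(1, 2))), Pow(3006, -1)) = Mul(Add(-3534, Mul(I, Pow(82, Rational(1, 2)))), Rational(1, 3006)) = Add(Rational(-589, 501), Mul(Rational(1, 3006), I, Pow(82, Rational(1, 2))))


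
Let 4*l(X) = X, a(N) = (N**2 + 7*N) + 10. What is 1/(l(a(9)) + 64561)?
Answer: 2/129199 ≈ 1.5480e-5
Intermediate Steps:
a(N) = 10 + N**2 + 7*N
l(X) = X/4
1/(l(a(9)) + 64561) = 1/((10 + 9**2 + 7*9)/4 + 64561) = 1/((10 + 81 + 63)/4 + 64561) = 1/((1/4)*154 + 64561) = 1/(77/2 + 64561) = 1/(129199/2) = 2/129199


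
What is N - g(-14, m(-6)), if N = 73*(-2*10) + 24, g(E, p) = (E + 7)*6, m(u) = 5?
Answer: -1394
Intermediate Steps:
g(E, p) = 42 + 6*E (g(E, p) = (7 + E)*6 = 42 + 6*E)
N = -1436 (N = 73*(-20) + 24 = -1460 + 24 = -1436)
N - g(-14, m(-6)) = -1436 - (42 + 6*(-14)) = -1436 - (42 - 84) = -1436 - 1*(-42) = -1436 + 42 = -1394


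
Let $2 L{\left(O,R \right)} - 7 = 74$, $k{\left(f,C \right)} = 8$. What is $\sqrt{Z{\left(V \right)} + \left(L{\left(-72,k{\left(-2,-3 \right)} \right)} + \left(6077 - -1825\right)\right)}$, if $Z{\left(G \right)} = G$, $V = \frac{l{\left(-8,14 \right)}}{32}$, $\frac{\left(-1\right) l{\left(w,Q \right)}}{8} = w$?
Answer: $\frac{\sqrt{31778}}{2} \approx 89.132$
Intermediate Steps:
$l{\left(w,Q \right)} = - 8 w$
$L{\left(O,R \right)} = \frac{81}{2}$ ($L{\left(O,R \right)} = \frac{7}{2} + \frac{1}{2} \cdot 74 = \frac{7}{2} + 37 = \frac{81}{2}$)
$V = 2$ ($V = \frac{\left(-8\right) \left(-8\right)}{32} = 64 \cdot \frac{1}{32} = 2$)
$\sqrt{Z{\left(V \right)} + \left(L{\left(-72,k{\left(-2,-3 \right)} \right)} + \left(6077 - -1825\right)\right)} = \sqrt{2 + \left(\frac{81}{2} + \left(6077 - -1825\right)\right)} = \sqrt{2 + \left(\frac{81}{2} + \left(6077 + 1825\right)\right)} = \sqrt{2 + \left(\frac{81}{2} + 7902\right)} = \sqrt{2 + \frac{15885}{2}} = \sqrt{\frac{15889}{2}} = \frac{\sqrt{31778}}{2}$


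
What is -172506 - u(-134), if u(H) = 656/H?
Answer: -11557574/67 ≈ -1.7250e+5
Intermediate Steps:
-172506 - u(-134) = -172506 - 656/(-134) = -172506 - 656*(-1)/134 = -172506 - 1*(-328/67) = -172506 + 328/67 = -11557574/67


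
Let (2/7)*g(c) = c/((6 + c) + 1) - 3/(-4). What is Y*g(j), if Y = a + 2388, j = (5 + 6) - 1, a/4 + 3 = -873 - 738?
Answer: -647829/34 ≈ -19054.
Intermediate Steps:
a = -6456 (a = -12 + 4*(-873 - 738) = -12 + 4*(-1611) = -12 - 6444 = -6456)
j = 10 (j = 11 - 1 = 10)
Y = -4068 (Y = -6456 + 2388 = -4068)
g(c) = 21/8 + 7*c/(2*(7 + c)) (g(c) = 7*(c/((6 + c) + 1) - 3/(-4))/2 = 7*(c/(7 + c) - 3*(-1/4))/2 = 7*(c/(7 + c) + 3/4)/2 = 7*(3/4 + c/(7 + c))/2 = 21/8 + 7*c/(2*(7 + c)))
Y*g(j) = -49833*(3 + 10)/(2*(7 + 10)) = -49833*13/(2*17) = -4068*637/136 = -647829/34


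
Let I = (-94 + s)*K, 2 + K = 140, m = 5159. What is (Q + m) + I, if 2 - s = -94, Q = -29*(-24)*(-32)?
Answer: -16837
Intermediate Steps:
K = 138 (K = -2 + 140 = 138)
Q = -22272 (Q = 696*(-32) = -22272)
s = 96 (s = 2 - 1*(-94) = 2 + 94 = 96)
I = 276 (I = (-94 + 96)*138 = 2*138 = 276)
(Q + m) + I = (-22272 + 5159) + 276 = -17113 + 276 = -16837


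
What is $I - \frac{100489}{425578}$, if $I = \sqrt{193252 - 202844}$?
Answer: $- \frac{100489}{425578} + 2 i \sqrt{2398} \approx -0.23612 + 97.939 i$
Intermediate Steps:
$I = 2 i \sqrt{2398}$ ($I = \sqrt{-9592} = 2 i \sqrt{2398} \approx 97.939 i$)
$I - \frac{100489}{425578} = 2 i \sqrt{2398} - \frac{100489}{425578} = - \frac{100489}{425578} + 2 i \sqrt{2398}$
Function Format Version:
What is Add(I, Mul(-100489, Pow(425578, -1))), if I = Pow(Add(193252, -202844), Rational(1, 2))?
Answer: Add(Rational(-100489, 425578), Mul(2, I, Pow(2398, Rational(1, 2)))) ≈ Add(-0.23612, Mul(97.939, I))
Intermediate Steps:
I = Mul(2, I, Pow(2398, Rational(1, 2))) (I = Pow(-9592, Rational(1, 2)) = Mul(2, I, Pow(2398, Rational(1, 2))) ≈ Mul(97.939, I))
Add(I, Mul(-100489, Pow(425578, -1))) = Add(Mul(2, I, Pow(2398, Rational(1, 2))), Mul(-100489, Pow(425578, -1))) = Add(Mul(2, I, Pow(2398, Rational(1, 2))), Mul(-100489, Rational(1, 425578))) = Add(Mul(2, I, Pow(2398, Rational(1, 2))), Rational(-100489, 425578)) = Add(Rational(-100489, 425578), Mul(2, I, Pow(2398, Rational(1, 2))))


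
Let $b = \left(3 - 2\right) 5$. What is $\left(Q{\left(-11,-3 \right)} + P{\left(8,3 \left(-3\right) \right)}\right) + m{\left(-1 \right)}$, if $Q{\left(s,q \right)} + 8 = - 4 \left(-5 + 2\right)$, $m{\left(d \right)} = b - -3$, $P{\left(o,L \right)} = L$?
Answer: $3$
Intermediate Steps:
$b = 5$ ($b = 1 \cdot 5 = 5$)
$m{\left(d \right)} = 8$ ($m{\left(d \right)} = 5 - -3 = 5 + 3 = 8$)
$Q{\left(s,q \right)} = 4$ ($Q{\left(s,q \right)} = -8 - 4 \left(-5 + 2\right) = -8 - -12 = -8 + 12 = 4$)
$\left(Q{\left(-11,-3 \right)} + P{\left(8,3 \left(-3\right) \right)}\right) + m{\left(-1 \right)} = \left(4 + 3 \left(-3\right)\right) + 8 = \left(4 - 9\right) + 8 = -5 + 8 = 3$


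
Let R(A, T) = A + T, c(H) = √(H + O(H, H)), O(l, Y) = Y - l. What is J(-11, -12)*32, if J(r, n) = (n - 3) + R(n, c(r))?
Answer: -864 + 32*I*√11 ≈ -864.0 + 106.13*I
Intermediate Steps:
c(H) = √H (c(H) = √(H + (H - H)) = √(H + 0) = √H)
J(r, n) = -3 + √r + 2*n (J(r, n) = (n - 3) + (n + √r) = (-3 + n) + (n + √r) = -3 + √r + 2*n)
J(-11, -12)*32 = (-3 + √(-11) + 2*(-12))*32 = (-3 + I*√11 - 24)*32 = (-27 + I*√11)*32 = -864 + 32*I*√11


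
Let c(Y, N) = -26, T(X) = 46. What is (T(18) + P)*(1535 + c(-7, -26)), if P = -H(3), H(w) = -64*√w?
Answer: 69414 + 96576*√3 ≈ 2.3669e+5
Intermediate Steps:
P = 64*√3 (P = -(-64)*√3 = 64*√3 ≈ 110.85)
(T(18) + P)*(1535 + c(-7, -26)) = (46 + 64*√3)*(1535 - 26) = (46 + 64*√3)*1509 = 69414 + 96576*√3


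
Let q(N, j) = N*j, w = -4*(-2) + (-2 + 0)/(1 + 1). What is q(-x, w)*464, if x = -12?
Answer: 38976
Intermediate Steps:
w = 7 (w = 8 - 2/2 = 8 - 2*1/2 = 8 - 1 = 7)
q(-x, w)*464 = (-1*(-12)*7)*464 = (12*7)*464 = 84*464 = 38976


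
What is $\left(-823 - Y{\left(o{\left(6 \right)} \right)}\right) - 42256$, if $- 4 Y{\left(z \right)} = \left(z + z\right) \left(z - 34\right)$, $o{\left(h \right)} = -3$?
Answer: $- \frac{86047}{2} \approx -43024.0$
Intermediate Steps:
$Y{\left(z \right)} = - \frac{z \left(-34 + z\right)}{2}$ ($Y{\left(z \right)} = - \frac{\left(z + z\right) \left(z - 34\right)}{4} = - \frac{2 z \left(-34 + z\right)}{4} = - \frac{z \left(-34 + z\right)}{2}$)
$\left(-823 - Y{\left(o{\left(6 \right)} \right)}\right) - 42256 = \left(-823 - \frac{1}{2} \left(-3\right) \left(34 - -3\right)\right) - 42256 = \left(-823 - \frac{1}{2} \left(-3\right) \left(34 + 3\right)\right) - 42256 = \left(-823 - \frac{1}{2} \left(-3\right) 37\right) - 42256 = \left(-823 - - \frac{111}{2}\right) - 42256 = \left(-823 + \frac{111}{2}\right) - 42256 = - \frac{1535}{2} - 42256 = - \frac{86047}{2}$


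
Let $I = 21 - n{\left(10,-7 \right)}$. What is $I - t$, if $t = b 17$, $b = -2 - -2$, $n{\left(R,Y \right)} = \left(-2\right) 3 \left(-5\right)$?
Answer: $-9$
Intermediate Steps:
$n{\left(R,Y \right)} = 30$ ($n{\left(R,Y \right)} = \left(-6\right) \left(-5\right) = 30$)
$b = 0$ ($b = -2 + 2 = 0$)
$I = -9$ ($I = 21 - 30 = -9$)
$t = 0$ ($t = 0 \cdot 17 = 0$)
$I - t = -9 - 0 = -9 + 0 = -9$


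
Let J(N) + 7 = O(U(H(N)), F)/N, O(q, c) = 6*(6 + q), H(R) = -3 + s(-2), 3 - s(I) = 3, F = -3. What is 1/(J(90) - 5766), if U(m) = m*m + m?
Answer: -5/28861 ≈ -0.00017324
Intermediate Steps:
s(I) = 0 (s(I) = 3 - 1*3 = 3 - 3 = 0)
H(R) = -3 (H(R) = -3 + 0 = -3)
U(m) = m + m² (U(m) = m² + m = m + m²)
O(q, c) = 36 + 6*q
J(N) = -7 + 72/N (J(N) = -7 + (36 + 6*(-3*(1 - 3)))/N = -7 + (36 + 6*(-3*(-2)))/N = -7 + (36 + 6*6)/N = -7 + (36 + 36)/N = -7 + 72/N)
1/(J(90) - 5766) = 1/((-7 + 72/90) - 5766) = 1/((-7 + 72*(1/90)) - 5766) = 1/((-7 + ⅘) - 5766) = 1/(-31/5 - 5766) = 1/(-28861/5) = -5/28861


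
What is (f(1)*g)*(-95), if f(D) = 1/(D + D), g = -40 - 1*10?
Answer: 2375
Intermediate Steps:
g = -50 (g = -40 - 10 = -50)
f(D) = 1/(2*D)
(f(1)*g)*(-95) = (((1/2)/1)*(-50))*(-95) = (((1/2)*1)*(-50))*(-95) = ((1/2)*(-50))*(-95) = -25*(-95) = 2375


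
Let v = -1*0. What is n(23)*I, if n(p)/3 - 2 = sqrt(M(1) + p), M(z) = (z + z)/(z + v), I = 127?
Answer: 2667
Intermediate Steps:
v = 0
M(z) = 2 (M(z) = (z + z)/(z + 0) = (2*z)/z = 2)
n(p) = 6 + 3*sqrt(2 + p)
n(23)*I = (6 + 3*sqrt(2 + 23))*127 = (6 + 3*sqrt(25))*127 = (6 + 3*5)*127 = (6 + 15)*127 = 21*127 = 2667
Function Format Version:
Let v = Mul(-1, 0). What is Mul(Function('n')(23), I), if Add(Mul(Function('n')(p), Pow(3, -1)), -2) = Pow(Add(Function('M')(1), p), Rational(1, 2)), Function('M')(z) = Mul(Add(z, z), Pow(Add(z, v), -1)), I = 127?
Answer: 2667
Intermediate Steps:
v = 0
Function('M')(z) = 2 (Function('M')(z) = Mul(Add(z, z), Pow(Add(z, 0), -1)) = Mul(Mul(2, z), Pow(z, -1)) = 2)
Function('n')(p) = Add(6, Mul(3, Pow(Add(2, p), Rational(1, 2))))
Mul(Function('n')(23), I) = Mul(Add(6, Mul(3, Pow(Add(2, 23), Rational(1, 2)))), 127) = Mul(Add(6, Mul(3, Pow(25, Rational(1, 2)))), 127) = Mul(Add(6, Mul(3, 5)), 127) = Mul(Add(6, 15), 127) = Mul(21, 127) = 2667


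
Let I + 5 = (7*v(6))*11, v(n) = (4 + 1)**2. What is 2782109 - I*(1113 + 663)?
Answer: -627811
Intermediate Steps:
v(n) = 25 (v(n) = 5**2 = 25)
I = 1920 (I = -5 + (7*25)*11 = -5 + 175*11 = -5 + 1925 = 1920)
2782109 - I*(1113 + 663) = 2782109 - 1920*(1113 + 663) = 2782109 - 1920*1776 = 2782109 - 1*3409920 = 2782109 - 3409920 = -627811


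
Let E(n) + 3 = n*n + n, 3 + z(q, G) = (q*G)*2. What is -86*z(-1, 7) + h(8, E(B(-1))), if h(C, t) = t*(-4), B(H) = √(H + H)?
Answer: 1482 - 4*I*√2 ≈ 1482.0 - 5.6569*I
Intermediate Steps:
z(q, G) = -3 + 2*G*q (z(q, G) = -3 + (q*G)*2 = -3 + (G*q)*2 = -3 + 2*G*q)
B(H) = √2*√H (B(H) = √(2*H) = √2*√H)
E(n) = -3 + n + n² (E(n) = -3 + (n*n + n) = -3 + (n² + n) = -3 + (n + n²) = -3 + n + n²)
h(C, t) = -4*t
-86*z(-1, 7) + h(8, E(B(-1))) = -86*(-3 + 2*7*(-1)) - 4*(-3 + √2*√(-1) + (√2*√(-1))²) = -86*(-3 - 14) - 4*(-3 + √2*I + (√2*I)²) = -86*(-17) - 4*(-3 + I*√2 + (I*√2)²) = 1462 - 4*(-3 + I*√2 - 2) = 1462 - 4*(-5 + I*√2) = 1462 + (20 - 4*I*√2) = 1482 - 4*I*√2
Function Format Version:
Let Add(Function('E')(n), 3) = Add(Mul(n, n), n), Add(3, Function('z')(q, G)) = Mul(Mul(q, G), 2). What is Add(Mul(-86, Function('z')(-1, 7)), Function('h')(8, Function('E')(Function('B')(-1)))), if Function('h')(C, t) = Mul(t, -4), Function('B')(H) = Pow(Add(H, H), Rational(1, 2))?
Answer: Add(1482, Mul(-4, I, Pow(2, Rational(1, 2)))) ≈ Add(1482.0, Mul(-5.6569, I))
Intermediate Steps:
Function('z')(q, G) = Add(-3, Mul(2, G, q)) (Function('z')(q, G) = Add(-3, Mul(Mul(q, G), 2)) = Add(-3, Mul(Mul(G, q), 2)) = Add(-3, Mul(2, G, q)))
Function('B')(H) = Mul(Pow(2, Rational(1, 2)), Pow(H, Rational(1, 2))) (Function('B')(H) = Pow(Mul(2, H), Rational(1, 2)) = Mul(Pow(2, Rational(1, 2)), Pow(H, Rational(1, 2))))
Function('E')(n) = Add(-3, n, Pow(n, 2)) (Function('E')(n) = Add(-3, Add(Mul(n, n), n)) = Add(-3, Add(Pow(n, 2), n)) = Add(-3, Add(n, Pow(n, 2))) = Add(-3, n, Pow(n, 2)))
Function('h')(C, t) = Mul(-4, t)
Add(Mul(-86, Function('z')(-1, 7)), Function('h')(8, Function('E')(Function('B')(-1)))) = Add(Mul(-86, Add(-3, Mul(2, 7, -1))), Mul(-4, Add(-3, Mul(Pow(2, Rational(1, 2)), Pow(-1, Rational(1, 2))), Pow(Mul(Pow(2, Rational(1, 2)), Pow(-1, Rational(1, 2))), 2)))) = Add(Mul(-86, Add(-3, -14)), Mul(-4, Add(-3, Mul(Pow(2, Rational(1, 2)), I), Pow(Mul(Pow(2, Rational(1, 2)), I), 2)))) = Add(Mul(-86, -17), Mul(-4, Add(-3, Mul(I, Pow(2, Rational(1, 2))), Pow(Mul(I, Pow(2, Rational(1, 2))), 2)))) = Add(1462, Mul(-4, Add(-3, Mul(I, Pow(2, Rational(1, 2))), -2))) = Add(1462, Mul(-4, Add(-5, Mul(I, Pow(2, Rational(1, 2)))))) = Add(1462, Add(20, Mul(-4, I, Pow(2, Rational(1, 2))))) = Add(1482, Mul(-4, I, Pow(2, Rational(1, 2))))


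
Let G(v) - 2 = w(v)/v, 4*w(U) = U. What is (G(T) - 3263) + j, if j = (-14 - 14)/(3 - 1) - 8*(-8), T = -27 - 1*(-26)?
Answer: -12843/4 ≈ -3210.8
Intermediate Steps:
T = -1 (T = -27 + 26 = -1)
w(U) = U/4
G(v) = 9/4 (G(v) = 2 + (v/4)/v = 2 + ¼ = 9/4)
j = 50 (j = -28/2 + 64 = -28*½ + 64 = -14 + 64 = 50)
(G(T) - 3263) + j = (9/4 - 3263) + 50 = -13043/4 + 50 = -12843/4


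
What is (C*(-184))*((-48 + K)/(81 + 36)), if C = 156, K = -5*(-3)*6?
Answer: -10304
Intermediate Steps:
K = 90 (K = 15*6 = 90)
(C*(-184))*((-48 + K)/(81 + 36)) = (156*(-184))*((-48 + 90)/(81 + 36)) = -1205568/117 = -28704*14/39 = -10304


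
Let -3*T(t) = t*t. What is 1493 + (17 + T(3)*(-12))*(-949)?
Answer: -48804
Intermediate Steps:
T(t) = -t²/3 (T(t) = -t*t/3 = -t²/3)
1493 + (17 + T(3)*(-12))*(-949) = 1493 + (17 - ⅓*3²*(-12))*(-949) = 1493 + (17 - ⅓*9*(-12))*(-949) = 1493 + (17 - 3*(-12))*(-949) = 1493 + (17 + 36)*(-949) = 1493 + 53*(-949) = 1493 - 50297 = -48804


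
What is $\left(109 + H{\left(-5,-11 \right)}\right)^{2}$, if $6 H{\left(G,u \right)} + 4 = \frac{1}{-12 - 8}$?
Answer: $\frac{18774889}{1600} \approx 11734.0$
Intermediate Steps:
$H{\left(G,u \right)} = - \frac{27}{40}$ ($H{\left(G,u \right)} = - \frac{2}{3} + \frac{1}{6 \left(-12 - 8\right)} = - \frac{2}{3} + \frac{1}{6 \left(-20\right)} = - \frac{2}{3} + \frac{1}{6} \left(- \frac{1}{20}\right) = - \frac{2}{3} - \frac{1}{120} = - \frac{27}{40}$)
$\left(109 + H{\left(-5,-11 \right)}\right)^{2} = \left(109 - \frac{27}{40}\right)^{2} = \left(\frac{4333}{40}\right)^{2} = \frac{18774889}{1600}$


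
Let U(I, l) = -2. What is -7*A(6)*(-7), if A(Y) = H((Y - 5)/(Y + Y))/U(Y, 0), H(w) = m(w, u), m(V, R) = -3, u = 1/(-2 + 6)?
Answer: 147/2 ≈ 73.500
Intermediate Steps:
u = 1/4 ≈ 0.25000
H(w) = -3
A(Y) = 3/2 (A(Y) = -3/(-2) = -3*(-1/2) = 3/2)
-7*A(6)*(-7) = -7*3/2*(-7) = -21/2*(-7) = 147/2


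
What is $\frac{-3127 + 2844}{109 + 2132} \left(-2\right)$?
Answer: $\frac{566}{2241} \approx 0.25257$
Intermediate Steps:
$\frac{-3127 + 2844}{109 + 2132} \left(-2\right) = - \frac{283}{2241} \left(-2\right) = \left(-283\right) \frac{1}{2241} \left(-2\right) = \left(- \frac{283}{2241}\right) \left(-2\right) = \frac{566}{2241}$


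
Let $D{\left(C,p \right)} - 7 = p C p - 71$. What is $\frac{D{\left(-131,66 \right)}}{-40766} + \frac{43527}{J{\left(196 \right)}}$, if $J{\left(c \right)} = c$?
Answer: $\frac{943139441}{3995068} \approx 236.08$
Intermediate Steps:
$D{\left(C,p \right)} = -64 + C p^{2}$ ($D{\left(C,p \right)} = 7 + \left(p C p - 71\right) = 7 + \left(C p p - 71\right) = 7 + \left(C p^{2} - 71\right) = 7 + \left(-71 + C p^{2}\right) = -64 + C p^{2}$)
$\frac{D{\left(-131,66 \right)}}{-40766} + \frac{43527}{J{\left(196 \right)}} = \frac{-64 - 131 \cdot 66^{2}}{-40766} + \frac{43527}{196} = \left(-64 - 570636\right) \left(- \frac{1}{40766}\right) + 43527 \cdot \frac{1}{196} = \left(-64 - 570636\right) \left(- \frac{1}{40766}\right) + \frac{43527}{196} = \left(-570700\right) \left(- \frac{1}{40766}\right) + \frac{43527}{196} = \frac{285350}{20383} + \frac{43527}{196} = \frac{943139441}{3995068}$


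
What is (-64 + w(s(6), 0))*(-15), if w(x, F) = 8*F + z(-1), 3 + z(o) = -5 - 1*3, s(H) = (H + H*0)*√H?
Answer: 1125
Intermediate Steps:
s(H) = H^(3/2) (s(H) = (H + 0)*√H = H*√H = H^(3/2))
z(o) = -11 (z(o) = -3 + (-5 - 1*3) = -3 + (-5 - 3) = -3 - 8 = -11)
w(x, F) = -11 + 8*F (w(x, F) = 8*F - 11 = -11 + 8*F)
(-64 + w(s(6), 0))*(-15) = (-64 + (-11 + 8*0))*(-15) = (-64 + (-11 + 0))*(-15) = (-64 - 11)*(-15) = -75*(-15) = 1125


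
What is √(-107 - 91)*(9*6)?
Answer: 162*I*√22 ≈ 759.85*I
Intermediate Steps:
√(-107 - 91)*(9*6) = √(-198)*54 = (3*I*√22)*54 = 162*I*√22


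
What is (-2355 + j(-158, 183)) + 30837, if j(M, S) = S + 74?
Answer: 28739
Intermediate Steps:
j(M, S) = 74 + S
(-2355 + j(-158, 183)) + 30837 = (-2355 + (74 + 183)) + 30837 = (-2355 + 257) + 30837 = -2098 + 30837 = 28739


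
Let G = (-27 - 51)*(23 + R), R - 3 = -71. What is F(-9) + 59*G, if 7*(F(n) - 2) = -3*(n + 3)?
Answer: 1449662/7 ≈ 2.0709e+5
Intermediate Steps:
F(n) = 5/7 - 3*n/7 (F(n) = 2 + (-3*(n + 3))/7 = 2 + (-3*(3 + n))/7 = 2 + (-9 - 3*n)/7 = 2 + (-9/7 - 3*n/7) = 5/7 - 3*n/7)
R = -68 (R = 3 - 71 = -68)
G = 3510 (G = (-27 - 51)*(23 - 68) = -78*(-45) = 3510)
F(-9) + 59*G = (5/7 - 3/7*(-9)) + 59*3510 = (5/7 + 27/7) + 207090 = 32/7 + 207090 = 1449662/7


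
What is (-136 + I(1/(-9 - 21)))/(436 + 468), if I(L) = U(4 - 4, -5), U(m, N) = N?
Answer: -141/904 ≈ -0.15597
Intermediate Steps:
I(L) = -5
(-136 + I(1/(-9 - 21)))/(436 + 468) = (-136 - 5)/(436 + 468) = -141/904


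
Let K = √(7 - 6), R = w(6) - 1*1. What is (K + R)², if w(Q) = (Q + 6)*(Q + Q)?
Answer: 20736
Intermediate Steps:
w(Q) = 2*Q*(6 + Q) (w(Q) = (6 + Q)*(2*Q) = 2*Q*(6 + Q))
R = 143 (R = 2*6*(6 + 6) - 1*1 = 2*6*12 - 1 = 144 - 1 = 143)
K = 1 (K = √1 = 1)
(K + R)² = (1 + 143)² = 144² = 20736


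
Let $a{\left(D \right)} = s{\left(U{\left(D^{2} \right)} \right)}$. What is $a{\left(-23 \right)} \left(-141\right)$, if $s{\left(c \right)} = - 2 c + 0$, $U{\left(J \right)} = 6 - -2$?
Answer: $2256$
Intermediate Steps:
$U{\left(J \right)} = 8$ ($U{\left(J \right)} = 6 + 2 = 8$)
$s{\left(c \right)} = - 2 c$
$a{\left(D \right)} = -16$ ($a{\left(D \right)} = \left(-2\right) 8 = -16$)
$a{\left(-23 \right)} \left(-141\right) = \left(-16\right) \left(-141\right) = 2256$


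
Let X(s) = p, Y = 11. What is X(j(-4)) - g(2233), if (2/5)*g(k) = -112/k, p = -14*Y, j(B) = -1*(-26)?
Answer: -49086/319 ≈ -153.87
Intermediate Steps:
j(B) = 26
p = -154 (p = -14*11 = -154)
g(k) = -280/k (g(k) = 5*(-112/k)/2 = -280/k)
X(s) = -154
X(j(-4)) - g(2233) = -154 - (-280)/2233 = -154 - 1*(-40/319) = -154 + 40/319 = -49086/319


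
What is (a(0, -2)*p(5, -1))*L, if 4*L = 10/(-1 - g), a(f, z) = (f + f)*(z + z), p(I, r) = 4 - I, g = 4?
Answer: 0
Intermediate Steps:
a(f, z) = 4*f*z (a(f, z) = (2*f)*(2*z) = 4*f*z)
L = -½ (L = (10/(-1 - 1*4))/4 = (10/(-1 - 4))/4 = (10/(-5))/4 = (10*(-⅕))/4 = (¼)*(-2) = -½ ≈ -0.50000)
(a(0, -2)*p(5, -1))*L = ((4*0*(-2))*(4 - 1*5))*(-½) = (0*(4 - 5))*(-½) = (0*(-1))*(-½) = 0*(-½) = 0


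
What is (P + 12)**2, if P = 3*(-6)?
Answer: 36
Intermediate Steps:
P = -18
(P + 12)**2 = (-18 + 12)**2 = (-6)**2 = 36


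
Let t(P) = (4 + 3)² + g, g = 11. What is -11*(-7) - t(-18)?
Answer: 17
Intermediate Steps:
t(P) = 60 (t(P) = (4 + 3)² + 11 = 7² + 11 = 49 + 11 = 60)
-11*(-7) - t(-18) = -11*(-7) - 1*60 = 77 - 60 = 17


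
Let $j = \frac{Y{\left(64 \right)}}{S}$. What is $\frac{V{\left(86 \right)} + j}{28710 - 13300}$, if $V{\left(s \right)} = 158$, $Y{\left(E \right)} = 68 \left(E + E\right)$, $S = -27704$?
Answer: $\frac{11871}{1160105} \approx 0.010233$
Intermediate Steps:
$Y{\left(E \right)} = 136 E$ ($Y{\left(E \right)} = 68 \cdot 2 E = 136 E$)
$j = - \frac{1088}{3463}$ ($j = \frac{136 \cdot 64}{-27704} = 8704 \left(- \frac{1}{27704}\right) = - \frac{1088}{3463} \approx -0.31418$)
$\frac{V{\left(86 \right)} + j}{28710 - 13300} = \frac{158 - \frac{1088}{3463}}{28710 - 13300} = \frac{546066}{3463 \cdot 15410} = \frac{546066}{3463} \cdot \frac{1}{15410} = \frac{11871}{1160105}$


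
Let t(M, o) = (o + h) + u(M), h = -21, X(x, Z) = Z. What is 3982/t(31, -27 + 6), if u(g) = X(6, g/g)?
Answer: -3982/41 ≈ -97.122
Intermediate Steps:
u(g) = 1 (u(g) = g/g = 1)
t(M, o) = -20 + o (t(M, o) = (o - 21) + 1 = (-21 + o) + 1 = -20 + o)
3982/t(31, -27 + 6) = 3982/(-20 + (-27 + 6)) = 3982/(-20 - 21) = 3982/(-41) = 3982*(-1/41) = -3982/41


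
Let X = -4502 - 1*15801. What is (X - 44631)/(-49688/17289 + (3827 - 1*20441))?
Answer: 561321963/143644567 ≈ 3.9077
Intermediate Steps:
X = -20303 (X = -4502 - 15801 = -20303)
(X - 44631)/(-49688/17289 + (3827 - 1*20441)) = (-20303 - 44631)/(-49688/17289 + (3827 - 1*20441)) = -64934/(-49688*1/17289 + (3827 - 20441)) = -64934/(-49688/17289 - 16614) = -64934/(-287289134/17289) = -64934*(-17289/287289134) = 561321963/143644567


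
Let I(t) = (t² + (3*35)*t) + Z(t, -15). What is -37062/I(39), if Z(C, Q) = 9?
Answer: -4118/625 ≈ -6.5888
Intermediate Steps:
I(t) = 9 + t² + 105*t (I(t) = (t² + (3*35)*t) + 9 = (t² + 105*t) + 9 = 9 + t² + 105*t)
-37062/I(39) = -37062/(9 + 39² + 105*39) = -37062/(9 + 1521 + 4095) = -37062/5625 = -37062*1/5625 = -4118/625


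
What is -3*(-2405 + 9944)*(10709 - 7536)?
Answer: -71763741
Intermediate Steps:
-3*(-2405 + 9944)*(10709 - 7536) = -22617*3173 = -3*23921247 = -71763741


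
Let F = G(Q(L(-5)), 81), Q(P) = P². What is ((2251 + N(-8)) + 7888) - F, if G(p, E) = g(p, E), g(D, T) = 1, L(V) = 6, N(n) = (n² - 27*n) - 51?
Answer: 10367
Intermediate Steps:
N(n) = -51 + n² - 27*n
G(p, E) = 1
F = 1
((2251 + N(-8)) + 7888) - F = ((2251 + (-51 + (-8)² - 27*(-8))) + 7888) - 1*1 = ((2251 + (-51 + 64 + 216)) + 7888) - 1 = ((2251 + 229) + 7888) - 1 = (2480 + 7888) - 1 = 10368 - 1 = 10367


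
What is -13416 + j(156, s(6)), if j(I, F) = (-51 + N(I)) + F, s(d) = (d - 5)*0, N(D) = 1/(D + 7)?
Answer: -2195120/163 ≈ -13467.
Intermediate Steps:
N(D) = 1/(7 + D)
s(d) = 0 (s(d) = (-5 + d)*0 = 0)
j(I, F) = -51 + F + 1/(7 + I) (j(I, F) = (-51 + 1/(7 + I)) + F = -51 + F + 1/(7 + I))
-13416 + j(156, s(6)) = -13416 + (1 + (-51 + 0)*(7 + 156))/(7 + 156) = -13416 + (1 - 51*163)/163 = -13416 + (1 - 8313)/163 = -13416 + (1/163)*(-8312) = -13416 - 8312/163 = -2195120/163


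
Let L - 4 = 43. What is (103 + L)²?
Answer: 22500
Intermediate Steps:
L = 47 (L = 4 + 43 = 47)
(103 + L)² = (103 + 47)² = 150² = 22500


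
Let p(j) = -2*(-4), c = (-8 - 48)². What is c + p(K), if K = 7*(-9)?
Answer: 3144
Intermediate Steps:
c = 3136 (c = (-56)² = 3136)
K = -63
p(j) = 8
c + p(K) = 3136 + 8 = 3144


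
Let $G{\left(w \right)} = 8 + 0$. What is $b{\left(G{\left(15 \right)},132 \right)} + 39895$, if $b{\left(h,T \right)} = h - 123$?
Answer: $39780$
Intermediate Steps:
$G{\left(w \right)} = 8$
$b{\left(h,T \right)} = -123 + h$
$b{\left(G{\left(15 \right)},132 \right)} + 39895 = \left(-123 + 8\right) + 39895 = -115 + 39895 = 39780$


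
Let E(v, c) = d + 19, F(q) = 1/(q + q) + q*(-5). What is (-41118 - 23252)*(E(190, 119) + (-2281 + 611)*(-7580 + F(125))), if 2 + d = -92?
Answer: -4410075058792/5 ≈ -8.8201e+11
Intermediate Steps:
d = -94 (d = -2 - 92 = -94)
F(q) = 1/(2*q) - 5*q
E(v, c) = -75 (E(v, c) = -94 + 19 = -75)
(-41118 - 23252)*(E(190, 119) + (-2281 + 611)*(-7580 + F(125))) = (-41118 - 23252)*(-75 + (-2281 + 611)*(-7580 + ((1/2)/125 - 5*125))) = -64370*(-75 - 1670*(-7580 + ((1/2)*(1/125) - 625))) = -64370*(-75 - 1670*(-7580 + (1/250 - 625))) = -64370*(-75 - 1670*(-7580 - 156249/250)) = -64370*(-75 - 1670*(-2051249/250)) = -64370*(-75 + 342558583/25) = -64370*342556708/25 = -4410075058792/5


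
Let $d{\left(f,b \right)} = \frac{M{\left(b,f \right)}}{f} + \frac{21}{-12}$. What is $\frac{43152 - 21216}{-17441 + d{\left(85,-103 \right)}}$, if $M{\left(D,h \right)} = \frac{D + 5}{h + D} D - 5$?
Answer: $- \frac{67124160}{53395183} \approx -1.2571$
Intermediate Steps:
$M{\left(D,h \right)} = -5 + \frac{D \left(5 + D\right)}{D + h}$ ($M{\left(D,h \right)} = \frac{5 + D}{D + h} D - 5 = \frac{D \left(5 + D\right)}{D + h} - 5 = -5 + \frac{D \left(5 + D\right)}{D + h}$)
$d{\left(f,b \right)} = - \frac{7}{4} + \frac{b^{2} - 5 f}{f \left(b + f\right)}$ ($d{\left(f,b \right)} = \frac{\frac{1}{b + f} \left(b^{2} - 5 f\right)}{f} + \frac{21}{-12} = \frac{b^{2} - 5 f}{f \left(b + f\right)} + 21 \left(- \frac{1}{12}\right) = \frac{b^{2} - 5 f}{f \left(b + f\right)} - \frac{7}{4} = - \frac{7}{4} + \frac{b^{2} - 5 f}{f \left(b + f\right)}$)
$\frac{43152 - 21216}{-17441 + d{\left(85,-103 \right)}} = \frac{43152 - 21216}{-17441 + \frac{\left(-103\right)^{2} - 425 - \frac{595 \left(-103 + 85\right)}{4}}{85 \left(-103 + 85\right)}} = \frac{21936}{-17441 + \frac{10609 - 425 - \frac{595}{4} \left(-18\right)}{85 \left(-18\right)}} = \frac{21936}{-17441 + \frac{1}{85} \left(- \frac{1}{18}\right) \left(10609 - 425 + \frac{5355}{2}\right)} = \frac{21936}{-17441 + \frac{1}{85} \left(- \frac{1}{18}\right) \frac{25723}{2}} = \frac{21936}{-17441 - \frac{25723}{3060}} = \frac{21936}{- \frac{53395183}{3060}} = 21936 \left(- \frac{3060}{53395183}\right) = - \frac{67124160}{53395183}$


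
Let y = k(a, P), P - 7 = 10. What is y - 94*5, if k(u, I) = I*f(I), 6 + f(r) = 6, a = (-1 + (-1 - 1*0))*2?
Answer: -470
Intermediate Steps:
P = 17 (P = 7 + 10 = 17)
a = -4 (a = (-1 + (-1 + 0))*2 = (-1 - 1)*2 = -2*2 = -4)
f(r) = 0 (f(r) = -6 + 6 = 0)
k(u, I) = 0 (k(u, I) = I*0 = 0)
y = 0
y - 94*5 = 0 - 94*5 = 0 - 470 = -470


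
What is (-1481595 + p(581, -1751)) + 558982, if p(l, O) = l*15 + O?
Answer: -915649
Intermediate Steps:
p(l, O) = O + 15*l (p(l, O) = 15*l + O = O + 15*l)
(-1481595 + p(581, -1751)) + 558982 = (-1481595 + (-1751 + 15*581)) + 558982 = (-1481595 + (-1751 + 8715)) + 558982 = (-1481595 + 6964) + 558982 = -1474631 + 558982 = -915649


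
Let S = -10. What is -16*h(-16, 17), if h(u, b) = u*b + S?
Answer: 4512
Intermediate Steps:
h(u, b) = -10 + b*u (h(u, b) = u*b - 10 = b*u - 10 = -10 + b*u)
-16*h(-16, 17) = -16*(-10 + 17*(-16)) = -16*(-10 - 272) = -16*(-282) = 4512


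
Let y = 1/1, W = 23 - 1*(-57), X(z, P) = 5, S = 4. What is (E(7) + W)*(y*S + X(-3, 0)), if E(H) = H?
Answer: 783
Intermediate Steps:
W = 80 (W = 23 + 57 = 80)
y = 1 (y = 1*1 = 1)
(E(7) + W)*(y*S + X(-3, 0)) = (7 + 80)*(1*4 + 5) = 87*(4 + 5) = 87*9 = 783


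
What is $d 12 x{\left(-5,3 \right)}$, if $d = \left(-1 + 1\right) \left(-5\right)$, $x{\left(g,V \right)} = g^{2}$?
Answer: $0$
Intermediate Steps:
$d = 0$ ($d = 0 \left(-5\right) = 0$)
$d 12 x{\left(-5,3 \right)} = 0 \cdot 12 \left(-5\right)^{2} = 0 \cdot 25 = 0$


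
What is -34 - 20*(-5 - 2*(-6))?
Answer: -174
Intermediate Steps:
-34 - 20*(-5 - 2*(-6)) = -34 - 20*(-5 + 12) = -34 - 20*7 = -34 - 140 = -174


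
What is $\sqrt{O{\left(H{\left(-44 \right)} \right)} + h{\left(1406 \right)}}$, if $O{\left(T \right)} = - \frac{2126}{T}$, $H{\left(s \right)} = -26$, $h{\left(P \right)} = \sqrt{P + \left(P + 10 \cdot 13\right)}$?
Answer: $\frac{\sqrt{13819 + 169 \sqrt{2942}}}{13} \approx 11.662$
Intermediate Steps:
$h{\left(P \right)} = \sqrt{130 + 2 P}$ ($h{\left(P \right)} = \sqrt{P + \left(P + 130\right)} = \sqrt{P + \left(130 + P\right)} = \sqrt{130 + 2 P}$)
$\sqrt{O{\left(H{\left(-44 \right)} \right)} + h{\left(1406 \right)}} = \sqrt{- \frac{2126}{-26} + \sqrt{130 + 2 \cdot 1406}} = \sqrt{\left(-2126\right) \left(- \frac{1}{26}\right) + \sqrt{130 + 2812}} = \sqrt{\frac{1063}{13} + \sqrt{2942}}$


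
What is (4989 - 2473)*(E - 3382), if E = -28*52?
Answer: -12172408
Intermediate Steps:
E = -1456
(4989 - 2473)*(E - 3382) = (4989 - 2473)*(-1456 - 3382) = 2516*(-4838) = -12172408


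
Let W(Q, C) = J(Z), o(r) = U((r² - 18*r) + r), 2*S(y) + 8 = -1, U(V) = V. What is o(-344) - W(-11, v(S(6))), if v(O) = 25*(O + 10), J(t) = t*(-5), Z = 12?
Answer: 124244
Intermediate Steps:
S(y) = -9/2 (S(y) = -4 + (½)*(-1) = -4 - ½ = -9/2)
J(t) = -5*t
o(r) = r² - 17*r (o(r) = (r² - 18*r) + r = r² - 17*r)
v(O) = 250 + 25*O (v(O) = 25*(10 + O) = 250 + 25*O)
W(Q, C) = -60 (W(Q, C) = -5*12 = -60)
o(-344) - W(-11, v(S(6))) = -344*(-17 - 344) - 1*(-60) = -344*(-361) + 60 = 124184 + 60 = 124244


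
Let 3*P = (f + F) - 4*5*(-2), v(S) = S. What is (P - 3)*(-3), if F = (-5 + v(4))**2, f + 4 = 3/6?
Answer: -57/2 ≈ -28.500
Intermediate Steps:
f = -7/2 (f = -4 + 3/6 = -4 + 3*(1/6) = -4 + 1/2 = -7/2 ≈ -3.5000)
F = 1 (F = (-5 + 4)**2 = (-1)**2 = 1)
P = 25/2 (P = ((-7/2 + 1) - 4*5*(-2))/3 = (-5/2 - 20*(-2))/3 = (-5/2 + 40)/3 = (1/3)*(75/2) = 25/2 ≈ 12.500)
(P - 3)*(-3) = (25/2 - 3)*(-3) = (19/2)*(-3) = -57/2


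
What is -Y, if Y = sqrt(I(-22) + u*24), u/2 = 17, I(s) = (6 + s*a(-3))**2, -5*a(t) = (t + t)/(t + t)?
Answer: -152/5 ≈ -30.400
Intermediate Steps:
a(t) = -1/5 (a(t) = -(t + t)/(5*(t + t)) = -2*t/(5*(2*t)) = -2*t*1/(2*t)/5 = -1/5*1 = -1/5)
I(s) = (6 - s/5)**2 (I(s) = (6 + s*(-1/5))**2 = (6 - s/5)**2)
u = 34 (u = 2*17 = 34)
Y = 152/5 (Y = sqrt((30 - 1*(-22))**2/25 + 34*24) = sqrt((30 + 22)**2/25 + 816) = sqrt((1/25)*52**2 + 816) = sqrt((1/25)*2704 + 816) = sqrt(2704/25 + 816) = sqrt(23104/25) = 152/5 ≈ 30.400)
-Y = -1*152/5 = -152/5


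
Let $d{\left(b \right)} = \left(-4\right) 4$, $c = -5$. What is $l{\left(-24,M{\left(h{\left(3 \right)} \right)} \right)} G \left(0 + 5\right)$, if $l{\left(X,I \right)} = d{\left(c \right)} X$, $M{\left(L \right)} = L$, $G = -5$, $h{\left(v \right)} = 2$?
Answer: $-9600$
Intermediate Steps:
$d{\left(b \right)} = -16$
$l{\left(X,I \right)} = - 16 X$
$l{\left(-24,M{\left(h{\left(3 \right)} \right)} \right)} G \left(0 + 5\right) = \left(-16\right) \left(-24\right) \left(- 5 \left(0 + 5\right)\right) = 384 \left(\left(-5\right) 5\right) = 384 \left(-25\right) = -9600$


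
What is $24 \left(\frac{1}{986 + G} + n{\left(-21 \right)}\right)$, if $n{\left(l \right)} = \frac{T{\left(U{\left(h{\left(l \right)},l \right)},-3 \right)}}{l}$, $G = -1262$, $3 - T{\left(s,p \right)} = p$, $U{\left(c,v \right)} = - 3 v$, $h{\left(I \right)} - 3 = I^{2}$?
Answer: $- \frac{1118}{161} \approx -6.9441$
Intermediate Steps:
$h{\left(I \right)} = 3 + I^{2}$
$T{\left(s,p \right)} = 3 - p$
$n{\left(l \right)} = \frac{6}{l}$ ($n{\left(l \right)} = \frac{3 - -3}{l} = \frac{3 + 3}{l} = \frac{6}{l}$)
$24 \left(\frac{1}{986 + G} + n{\left(-21 \right)}\right) = 24 \left(\frac{1}{986 - 1262} + \frac{6}{-21}\right) = 24 \left(\frac{1}{-276} + 6 \left(- \frac{1}{21}\right)\right) = 24 \left(- \frac{1}{276} - \frac{2}{7}\right) = 24 \left(- \frac{559}{1932}\right) = - \frac{1118}{161}$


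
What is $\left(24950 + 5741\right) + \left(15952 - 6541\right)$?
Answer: $40102$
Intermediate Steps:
$\left(24950 + 5741\right) + \left(15952 - 6541\right) = 30691 + 9411 = 40102$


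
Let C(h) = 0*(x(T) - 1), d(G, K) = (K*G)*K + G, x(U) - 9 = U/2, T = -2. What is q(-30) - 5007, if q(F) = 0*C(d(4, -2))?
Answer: -5007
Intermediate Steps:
x(U) = 9 + U/2
d(G, K) = G + G*K² (d(G, K) = (G*K)*K + G = G*K² + G = G + G*K²)
C(h) = 0 (C(h) = 0*((9 + (½)*(-2)) - 1) = 0*((9 - 1) - 1) = 0*(8 - 1) = 0*7 = 0)
q(F) = 0 (q(F) = 0*0 = 0)
q(-30) - 5007 = 0 - 5007 = -5007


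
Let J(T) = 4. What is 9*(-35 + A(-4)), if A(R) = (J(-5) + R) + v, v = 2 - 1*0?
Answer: -297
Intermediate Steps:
v = 2 (v = 2 + 0 = 2)
A(R) = 6 + R (A(R) = (4 + R) + 2 = 6 + R)
9*(-35 + A(-4)) = 9*(-35 + (6 - 4)) = 9*(-35 + 2) = 9*(-33) = -297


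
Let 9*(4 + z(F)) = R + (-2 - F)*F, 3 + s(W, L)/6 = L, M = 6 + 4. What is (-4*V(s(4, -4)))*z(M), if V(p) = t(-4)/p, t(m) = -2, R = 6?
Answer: 200/63 ≈ 3.1746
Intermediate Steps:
M = 10
s(W, L) = -18 + 6*L
V(p) = -2/p
z(F) = -10/3 + F*(-2 - F)/9 (z(F) = -4 + (6 + (-2 - F)*F)/9 = -4 + (6 + F*(-2 - F))/9 = -4 + (⅔ + F*(-2 - F)/9) = -10/3 + F*(-2 - F)/9)
(-4*V(s(4, -4)))*z(M) = (-(-8)/(-18 + 6*(-4)))*(-10/3 - 2/9*10 - ⅑*10²) = (-(-8)/(-18 - 24))*(-10/3 - 20/9 - ⅑*100) = (-(-8)/(-42))*(-10/3 - 20/9 - 100/9) = -(-8)*(-1)/42*(-50/3) = -4*1/21*(-50/3) = -4/21*(-50/3) = 200/63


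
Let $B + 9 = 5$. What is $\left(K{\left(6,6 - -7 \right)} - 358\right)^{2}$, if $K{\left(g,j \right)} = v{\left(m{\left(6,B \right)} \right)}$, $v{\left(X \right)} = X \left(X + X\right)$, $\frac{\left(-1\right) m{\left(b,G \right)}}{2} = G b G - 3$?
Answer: $4738119556$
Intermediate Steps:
$B = -4$ ($B = -9 + 5 = -4$)
$m{\left(b,G \right)} = 6 - 2 b G^{2}$ ($m{\left(b,G \right)} = - 2 \left(G b G - 3\right) = - 2 \left(b G^{2} - 3\right) = - 2 \left(-3 + b G^{2}\right) = 6 - 2 b G^{2}$)
$v{\left(X \right)} = 2 X^{2}$ ($v{\left(X \right)} = X 2 X = 2 X^{2}$)
$K{\left(g,j \right)} = 69192$ ($K{\left(g,j \right)} = 2 \left(6 - 12 \left(-4\right)^{2}\right)^{2} = 2 \left(6 - 12 \cdot 16\right)^{2} = 2 \left(6 - 192\right)^{2} = 2 \left(-186\right)^{2} = 2 \cdot 34596 = 69192$)
$\left(K{\left(6,6 - -7 \right)} - 358\right)^{2} = \left(69192 - 358\right)^{2} = 68834^{2} = 4738119556$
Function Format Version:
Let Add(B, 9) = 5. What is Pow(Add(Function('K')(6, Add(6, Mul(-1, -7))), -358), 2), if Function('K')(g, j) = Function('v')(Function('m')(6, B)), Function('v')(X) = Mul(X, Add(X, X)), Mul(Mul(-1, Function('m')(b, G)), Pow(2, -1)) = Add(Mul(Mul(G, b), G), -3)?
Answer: 4738119556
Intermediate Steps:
B = -4 (B = Add(-9, 5) = -4)
Function('m')(b, G) = Add(6, Mul(-2, b, Pow(G, 2))) (Function('m')(b, G) = Mul(-2, Add(Mul(Mul(G, b), G), -3)) = Mul(-2, Add(Mul(b, Pow(G, 2)), -3)) = Mul(-2, Add(-3, Mul(b, Pow(G, 2)))) = Add(6, Mul(-2, b, Pow(G, 2))))
Function('v')(X) = Mul(2, Pow(X, 2)) (Function('v')(X) = Mul(X, Mul(2, X)) = Mul(2, Pow(X, 2)))
Function('K')(g, j) = 69192 (Function('K')(g, j) = Mul(2, Pow(Add(6, Mul(-2, 6, Pow(-4, 2))), 2)) = Mul(2, Pow(Add(6, Mul(-2, 6, 16)), 2)) = Mul(2, Pow(Add(6, -192), 2)) = Mul(2, Pow(-186, 2)) = Mul(2, 34596) = 69192)
Pow(Add(Function('K')(6, Add(6, Mul(-1, -7))), -358), 2) = Pow(Add(69192, -358), 2) = Pow(68834, 2) = 4738119556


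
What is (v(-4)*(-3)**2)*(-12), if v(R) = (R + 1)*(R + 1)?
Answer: -972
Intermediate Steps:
v(R) = (1 + R)**2 (v(R) = (1 + R)*(1 + R) = (1 + R)**2)
(v(-4)*(-3)**2)*(-12) = ((1 - 4)**2*(-3)**2)*(-12) = ((-3)**2*9)*(-12) = (9*9)*(-12) = 81*(-12) = -972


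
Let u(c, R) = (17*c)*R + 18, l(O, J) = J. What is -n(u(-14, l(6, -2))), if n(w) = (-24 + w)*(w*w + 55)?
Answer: -114722770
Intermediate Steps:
u(c, R) = 18 + 17*R*c (u(c, R) = 17*R*c + 18 = 18 + 17*R*c)
n(w) = (-24 + w)*(55 + w**2) (n(w) = (-24 + w)*(w**2 + 55) = (-24 + w)*(55 + w**2))
-n(u(-14, l(6, -2))) = -(-1320 + (18 + 17*(-2)*(-14))**3 - 24*(18 + 17*(-2)*(-14))**2 + 55*(18 + 17*(-2)*(-14))) = -(-1320 + (18 + 476)**3 - 24*(18 + 476)**2 + 55*(18 + 476)) = -(-1320 + 494**3 - 24*494**2 + 55*494) = -(-1320 + 120553784 - 24*244036 + 27170) = -(-1320 + 120553784 - 5856864 + 27170) = -1*114722770 = -114722770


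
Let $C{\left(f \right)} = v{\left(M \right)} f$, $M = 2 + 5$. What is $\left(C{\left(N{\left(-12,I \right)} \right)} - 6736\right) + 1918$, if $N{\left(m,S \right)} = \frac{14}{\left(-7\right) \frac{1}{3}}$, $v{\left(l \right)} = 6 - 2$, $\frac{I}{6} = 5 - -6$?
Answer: $-4842$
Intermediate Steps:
$I = 66$ ($I = 6 \left(5 - -6\right) = 6 \left(5 + 6\right) = 6 \cdot 11 = 66$)
$M = 7$
$v{\left(l \right)} = 4$ ($v{\left(l \right)} = 6 - 2 = 4$)
$N{\left(m,S \right)} = -6$ ($N{\left(m,S \right)} = \frac{14}{\left(-7\right) \frac{1}{3}} = \frac{14}{- \frac{7}{3}} = 14 \left(- \frac{3}{7}\right) = -6$)
$C{\left(f \right)} = 4 f$
$\left(C{\left(N{\left(-12,I \right)} \right)} - 6736\right) + 1918 = \left(4 \left(-6\right) - 6736\right) + 1918 = \left(-24 - 6736\right) + 1918 = -6760 + 1918 = -4842$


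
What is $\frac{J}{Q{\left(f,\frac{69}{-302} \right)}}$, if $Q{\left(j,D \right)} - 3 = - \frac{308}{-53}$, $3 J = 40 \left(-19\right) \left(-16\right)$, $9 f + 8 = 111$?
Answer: $\frac{644480}{1401} \approx 460.01$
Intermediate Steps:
$f = \frac{103}{9}$ ($f = - \frac{8}{9} + \frac{1}{9} \cdot 111 = - \frac{8}{9} + \frac{37}{3} = \frac{103}{9} \approx 11.444$)
$J = \frac{12160}{3}$ ($J = \frac{40 \left(-19\right) \left(-16\right)}{3} = \frac{\left(-760\right) \left(-16\right)}{3} = \frac{1}{3} \cdot 12160 = \frac{12160}{3} \approx 4053.3$)
$Q{\left(j,D \right)} = \frac{467}{53}$ ($Q{\left(j,D \right)} = 3 - \frac{308}{-53} = 3 - - \frac{308}{53} = 3 + \frac{308}{53} = \frac{467}{53}$)
$\frac{J}{Q{\left(f,\frac{69}{-302} \right)}} = \frac{12160}{3 \cdot \frac{467}{53}} = \frac{12160}{3} \cdot \frac{53}{467} = \frac{644480}{1401}$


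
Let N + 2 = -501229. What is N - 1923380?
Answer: -2424611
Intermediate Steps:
N = -501231 (N = -2 - 501229 = -501231)
N - 1923380 = -501231 - 1923380 = -2424611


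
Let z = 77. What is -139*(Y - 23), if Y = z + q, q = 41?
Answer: -13205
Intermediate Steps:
Y = 118 (Y = 77 + 41 = 118)
-139*(Y - 23) = -139*(118 - 23) = -139*95 = -13205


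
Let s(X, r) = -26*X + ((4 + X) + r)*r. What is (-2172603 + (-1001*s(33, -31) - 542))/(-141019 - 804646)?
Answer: 1128101/945665 ≈ 1.1929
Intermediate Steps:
s(X, r) = -26*X + r*(4 + X + r) (s(X, r) = -26*X + (4 + X + r)*r = -26*X + r*(4 + X + r))
(-2172603 + (-1001*s(33, -31) - 542))/(-141019 - 804646) = (-2172603 + (-1001*((-31)² - 26*33 + 4*(-31) + 33*(-31)) - 542))/(-141019 - 804646) = (-2172603 + (-1001*(961 - 858 - 124 - 1023) - 542))/(-945665) = (-2172603 + (-1001*(-1044) - 542))*(-1/945665) = (-2172603 + (1045044 - 542))*(-1/945665) = (-2172603 + 1044502)*(-1/945665) = -1128101*(-1/945665) = 1128101/945665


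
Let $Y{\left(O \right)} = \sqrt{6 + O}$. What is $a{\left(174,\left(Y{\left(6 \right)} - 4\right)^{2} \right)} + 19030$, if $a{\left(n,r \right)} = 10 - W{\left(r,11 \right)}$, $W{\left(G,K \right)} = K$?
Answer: $19029$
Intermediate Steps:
$a{\left(n,r \right)} = -1$ ($a{\left(n,r \right)} = 10 - 11 = -1$)
$a{\left(174,\left(Y{\left(6 \right)} - 4\right)^{2} \right)} + 19030 = -1 + 19030 = 19029$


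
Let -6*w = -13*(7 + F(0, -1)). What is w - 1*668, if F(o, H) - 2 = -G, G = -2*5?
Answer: -3761/6 ≈ -626.83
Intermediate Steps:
G = -10
F(o, H) = 12 (F(o, H) = 2 - 1*(-10) = 2 + 10 = 12)
w = 247/6 (w = -(-13)*(7 + 12)/6 = -(-13)*19/6 = -1/6*(-247) = 247/6 ≈ 41.167)
w - 1*668 = 247/6 - 1*668 = 247/6 - 668 = -3761/6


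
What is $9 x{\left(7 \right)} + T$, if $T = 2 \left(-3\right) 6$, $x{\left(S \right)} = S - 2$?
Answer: $9$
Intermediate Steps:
$x{\left(S \right)} = -2 + S$
$T = -36$ ($T = \left(-6\right) 6 = -36$)
$9 x{\left(7 \right)} + T = 9 \left(-2 + 7\right) - 36 = 9 \cdot 5 - 36 = 45 - 36 = 9$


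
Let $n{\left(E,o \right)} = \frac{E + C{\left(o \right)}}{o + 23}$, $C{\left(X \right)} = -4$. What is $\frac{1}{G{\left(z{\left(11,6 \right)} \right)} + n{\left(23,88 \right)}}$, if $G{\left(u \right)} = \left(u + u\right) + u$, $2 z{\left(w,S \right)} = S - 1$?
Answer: $\frac{222}{1703} \approx 0.13036$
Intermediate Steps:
$z{\left(w,S \right)} = - \frac{1}{2} + \frac{S}{2}$ ($z{\left(w,S \right)} = \frac{S - 1}{2} = \frac{-1 + S}{2} = - \frac{1}{2} + \frac{S}{2}$)
$n{\left(E,o \right)} = \frac{-4 + E}{23 + o}$ ($n{\left(E,o \right)} = \frac{E - 4}{o + 23} = \frac{-4 + E}{23 + o}$)
$G{\left(u \right)} = 3 u$ ($G{\left(u \right)} = 2 u + u = 3 u$)
$\frac{1}{G{\left(z{\left(11,6 \right)} \right)} + n{\left(23,88 \right)}} = \frac{1}{3 \left(- \frac{1}{2} + \frac{1}{2} \cdot 6\right) + \frac{-4 + 23}{23 + 88}} = \frac{1}{3 \left(- \frac{1}{2} + 3\right) + \frac{1}{111} \cdot 19} = \frac{1}{3 \cdot \frac{5}{2} + \frac{1}{111} \cdot 19} = \frac{1}{\frac{15}{2} + \frac{19}{111}} = \frac{1}{\frac{1703}{222}} = \frac{222}{1703}$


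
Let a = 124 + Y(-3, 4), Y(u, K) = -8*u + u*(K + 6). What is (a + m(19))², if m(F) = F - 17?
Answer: 14400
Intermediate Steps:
m(F) = -17 + F
Y(u, K) = -8*u + u*(6 + K)
a = 118 (a = 124 - 3*(-2 + 4) = 124 - 3*2 = 124 - 6 = 118)
(a + m(19))² = (118 + (-17 + 19))² = (118 + 2)² = 120² = 14400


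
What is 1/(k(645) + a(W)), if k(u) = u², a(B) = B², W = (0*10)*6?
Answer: 1/416025 ≈ 2.4037e-6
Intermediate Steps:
W = 0 (W = 0*6 = 0)
1/(k(645) + a(W)) = 1/(645² + 0²) = 1/(416025 + 0) = 1/416025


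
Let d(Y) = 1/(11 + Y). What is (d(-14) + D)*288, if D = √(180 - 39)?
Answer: -96 + 288*√141 ≈ 3323.8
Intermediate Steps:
D = √141 ≈ 11.874
(d(-14) + D)*288 = (1/(11 - 14) + √141)*288 = (1/(-3) + √141)*288 = (-⅓ + √141)*288 = -96 + 288*√141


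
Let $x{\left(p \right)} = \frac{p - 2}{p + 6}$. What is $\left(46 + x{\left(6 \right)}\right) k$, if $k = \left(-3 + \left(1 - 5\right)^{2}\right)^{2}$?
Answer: $\frac{23491}{3} \approx 7830.3$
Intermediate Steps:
$k = 169$ ($k = \left(-3 + \left(-4\right)^{2}\right)^{2} = \left(-3 + 16\right)^{2} = 13^{2} = 169$)
$x{\left(p \right)} = \frac{-2 + p}{6 + p}$
$\left(46 + x{\left(6 \right)}\right) k = \left(46 + \frac{-2 + 6}{6 + 6}\right) 169 = \left(46 + \frac{1}{12} \cdot 4\right) 169 = \left(46 + \frac{1}{3}\right) 169 = \frac{139}{3} \cdot 169 = \frac{23491}{3}$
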